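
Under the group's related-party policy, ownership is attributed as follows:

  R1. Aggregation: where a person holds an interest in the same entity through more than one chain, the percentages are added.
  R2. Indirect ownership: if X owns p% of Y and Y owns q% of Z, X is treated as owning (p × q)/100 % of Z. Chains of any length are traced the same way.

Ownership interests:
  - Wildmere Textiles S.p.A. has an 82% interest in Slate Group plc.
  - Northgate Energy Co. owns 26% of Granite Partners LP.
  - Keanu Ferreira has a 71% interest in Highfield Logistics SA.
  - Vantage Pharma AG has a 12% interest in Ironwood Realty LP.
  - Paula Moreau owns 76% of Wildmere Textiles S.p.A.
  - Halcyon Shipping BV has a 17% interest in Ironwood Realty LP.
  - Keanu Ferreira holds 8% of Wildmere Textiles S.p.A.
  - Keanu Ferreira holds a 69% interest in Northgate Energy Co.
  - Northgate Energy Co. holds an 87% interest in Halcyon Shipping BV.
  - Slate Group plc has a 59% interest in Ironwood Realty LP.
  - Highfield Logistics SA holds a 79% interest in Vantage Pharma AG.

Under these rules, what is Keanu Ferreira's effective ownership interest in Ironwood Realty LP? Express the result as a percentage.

Chain via Northgate Energy Co. → Halcyon Shipping BV (R2): 69% × 87% × 17% = 10.2051% of Ironwood Realty LP.
Chain via Highfield Logistics SA → Vantage Pharma AG (R2): 71% × 79% × 12% = 6.7308% of Ironwood Realty LP.
Chain via Wildmere Textiles S.p.A. → Slate Group plc (R2): 8% × 82% × 59% = 3.8704% of Ironwood Realty LP.
Aggregating (R1): 10.2051% + 6.7308% + 3.8704% = 20.8063%.

20.8063%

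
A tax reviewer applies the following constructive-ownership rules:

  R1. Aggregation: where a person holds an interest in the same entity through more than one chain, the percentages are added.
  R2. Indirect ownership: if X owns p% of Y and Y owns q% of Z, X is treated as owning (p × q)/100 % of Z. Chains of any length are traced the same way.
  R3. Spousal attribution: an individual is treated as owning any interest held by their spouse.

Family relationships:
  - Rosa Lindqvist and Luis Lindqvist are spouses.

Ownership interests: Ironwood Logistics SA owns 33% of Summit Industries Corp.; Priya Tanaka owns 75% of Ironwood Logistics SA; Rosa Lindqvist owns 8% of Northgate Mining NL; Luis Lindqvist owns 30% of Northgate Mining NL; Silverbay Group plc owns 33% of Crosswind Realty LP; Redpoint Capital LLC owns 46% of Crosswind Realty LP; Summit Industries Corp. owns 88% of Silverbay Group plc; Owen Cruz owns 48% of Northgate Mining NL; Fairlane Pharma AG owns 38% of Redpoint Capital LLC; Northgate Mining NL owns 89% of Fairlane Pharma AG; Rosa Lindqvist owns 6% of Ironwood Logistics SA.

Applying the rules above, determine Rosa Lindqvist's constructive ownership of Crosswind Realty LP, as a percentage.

6.486728%

By spousal attribution (R3), Rosa Lindqvist is treated as also owning Luis Lindqvist's interest in Northgate Mining NL, giving 8% + 30% = 38%.
Chain via Northgate Mining NL → Fairlane Pharma AG → Redpoint Capital LLC (R2): 38% × 89% × 38% × 46% = 5.911736% of Crosswind Realty LP.
Chain via Ironwood Logistics SA → Summit Industries Corp. → Silverbay Group plc (R2): 6% × 33% × 88% × 33% = 0.574992% of Crosswind Realty LP.
Aggregating (R1): 5.911736% + 0.574992% = 6.486728%.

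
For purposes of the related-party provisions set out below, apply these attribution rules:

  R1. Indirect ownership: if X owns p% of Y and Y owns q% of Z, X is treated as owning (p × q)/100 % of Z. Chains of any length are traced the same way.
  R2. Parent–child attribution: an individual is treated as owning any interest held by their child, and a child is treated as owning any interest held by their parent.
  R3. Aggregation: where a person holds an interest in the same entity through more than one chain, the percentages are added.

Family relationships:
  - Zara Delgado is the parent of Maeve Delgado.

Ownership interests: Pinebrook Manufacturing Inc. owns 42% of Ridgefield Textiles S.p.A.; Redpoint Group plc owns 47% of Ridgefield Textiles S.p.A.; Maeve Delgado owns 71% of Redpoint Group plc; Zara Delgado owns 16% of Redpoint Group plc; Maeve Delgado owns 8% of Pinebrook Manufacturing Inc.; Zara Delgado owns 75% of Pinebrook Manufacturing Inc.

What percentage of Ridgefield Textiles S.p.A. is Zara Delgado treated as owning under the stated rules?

By parent–child attribution (R2), Zara Delgado is treated as also owning Maeve Delgado's interest in Pinebrook Manufacturing Inc, giving 75% + 8% = 83%.
By parent–child attribution (R2), Zara Delgado is treated as also owning Maeve Delgado's interest in Redpoint Group plc, giving 16% + 71% = 87%.
Chain via Pinebrook Manufacturing Inc. (R1): 83% × 42% = 34.86% of Ridgefield Textiles S.p.A.
Chain via Redpoint Group plc (R1): 87% × 47% = 40.89% of Ridgefield Textiles S.p.A.
Aggregating (R3): 34.86% + 40.89% = 75.75%.

75.75%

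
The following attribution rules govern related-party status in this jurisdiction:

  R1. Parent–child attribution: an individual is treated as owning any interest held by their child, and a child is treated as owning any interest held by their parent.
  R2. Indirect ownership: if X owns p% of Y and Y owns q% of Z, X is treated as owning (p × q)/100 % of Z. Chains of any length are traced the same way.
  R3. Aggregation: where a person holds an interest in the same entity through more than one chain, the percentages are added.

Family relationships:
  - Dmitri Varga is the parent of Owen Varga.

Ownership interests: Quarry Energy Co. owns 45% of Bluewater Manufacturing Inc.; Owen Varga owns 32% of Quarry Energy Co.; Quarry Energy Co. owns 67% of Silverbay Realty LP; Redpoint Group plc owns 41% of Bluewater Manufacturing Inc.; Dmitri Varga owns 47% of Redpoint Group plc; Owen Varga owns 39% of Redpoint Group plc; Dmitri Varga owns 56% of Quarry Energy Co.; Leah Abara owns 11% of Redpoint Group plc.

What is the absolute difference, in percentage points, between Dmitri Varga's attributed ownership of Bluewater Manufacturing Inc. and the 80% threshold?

5.14

By parent–child attribution (R1), Dmitri Varga is treated as also owning Owen Varga's interest in Redpoint Group plc, giving 47% + 39% = 86%.
By parent–child attribution (R1), Dmitri Varga is treated as also owning Owen Varga's interest in Quarry Energy Co, giving 56% + 32% = 88%.
Chain via Redpoint Group plc (R2): 86% × 41% = 35.26% of Bluewater Manufacturing Inc.
Chain via Quarry Energy Co. (R2): 88% × 45% = 39.6% of Bluewater Manufacturing Inc.
Aggregating (R3): 35.26% + 39.6% = 74.86%.
74.86% falls short of the 80% threshold by 5.14 percentage points.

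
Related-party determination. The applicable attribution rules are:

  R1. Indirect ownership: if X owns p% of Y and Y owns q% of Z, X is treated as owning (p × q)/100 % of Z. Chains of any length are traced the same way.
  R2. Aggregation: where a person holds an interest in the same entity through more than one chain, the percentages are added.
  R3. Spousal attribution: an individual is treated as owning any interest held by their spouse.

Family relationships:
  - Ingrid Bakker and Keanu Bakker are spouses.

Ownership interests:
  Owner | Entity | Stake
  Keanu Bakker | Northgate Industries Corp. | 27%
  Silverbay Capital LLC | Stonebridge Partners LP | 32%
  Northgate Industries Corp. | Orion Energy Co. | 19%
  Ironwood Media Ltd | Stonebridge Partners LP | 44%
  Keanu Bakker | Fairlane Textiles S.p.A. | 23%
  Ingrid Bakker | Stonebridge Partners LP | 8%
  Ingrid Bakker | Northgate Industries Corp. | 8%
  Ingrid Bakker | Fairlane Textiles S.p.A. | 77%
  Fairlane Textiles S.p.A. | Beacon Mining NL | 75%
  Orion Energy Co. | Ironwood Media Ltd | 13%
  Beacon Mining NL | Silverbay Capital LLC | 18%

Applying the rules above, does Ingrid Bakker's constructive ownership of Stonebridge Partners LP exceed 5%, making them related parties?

By spousal attribution (R3), Ingrid Bakker is treated as also owning Keanu Bakker's interest in Fairlane Textiles S.p.A, giving 77% + 23% = 100%.
By spousal attribution (R3), Ingrid Bakker is treated as also owning Keanu Bakker's interest in Northgate Industries Corp, giving 8% + 27% = 35%.
Chain via Fairlane Textiles S.p.A. → Beacon Mining NL → Silverbay Capital LLC (R1): 100% × 75% × 18% × 32% = 4.32% of Stonebridge Partners LP.
Chain via Northgate Industries Corp. → Orion Energy Co. → Ironwood Media Ltd (R1): 35% × 19% × 13% × 44% = 0.38038% of Stonebridge Partners LP.
Direct interest in Stonebridge Partners LP: 8%.
Aggregating (R2): 4.32% + 0.38038% + 8% = 12.70038%.
12.70038% exceeds the 5% threshold, so Ingrid is a related party to Stonebridge Partners LP.

Yes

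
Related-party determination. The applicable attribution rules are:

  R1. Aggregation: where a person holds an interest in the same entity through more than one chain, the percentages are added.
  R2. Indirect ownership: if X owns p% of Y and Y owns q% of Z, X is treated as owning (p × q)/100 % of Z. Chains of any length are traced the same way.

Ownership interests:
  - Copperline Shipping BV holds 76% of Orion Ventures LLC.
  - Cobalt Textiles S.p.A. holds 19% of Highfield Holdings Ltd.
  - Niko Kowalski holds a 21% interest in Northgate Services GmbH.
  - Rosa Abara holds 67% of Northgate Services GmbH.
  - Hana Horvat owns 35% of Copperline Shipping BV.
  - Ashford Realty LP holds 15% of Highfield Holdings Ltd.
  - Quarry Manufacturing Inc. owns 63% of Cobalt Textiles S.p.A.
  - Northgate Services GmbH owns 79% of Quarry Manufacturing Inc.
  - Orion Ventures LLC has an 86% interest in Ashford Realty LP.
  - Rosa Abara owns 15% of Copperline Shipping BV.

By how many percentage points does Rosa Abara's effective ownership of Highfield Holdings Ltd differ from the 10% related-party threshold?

2.193679

Chain via Northgate Services GmbH → Quarry Manufacturing Inc. → Cobalt Textiles S.p.A. (R2): 67% × 79% × 63% × 19% = 6.335721% of Highfield Holdings Ltd.
Chain via Copperline Shipping BV → Orion Ventures LLC → Ashford Realty LP (R2): 15% × 76% × 86% × 15% = 1.4706% of Highfield Holdings Ltd.
Aggregating (R1): 6.335721% + 1.4706% = 7.806321%.
7.806321% falls short of the 10% threshold by 2.193679 percentage points.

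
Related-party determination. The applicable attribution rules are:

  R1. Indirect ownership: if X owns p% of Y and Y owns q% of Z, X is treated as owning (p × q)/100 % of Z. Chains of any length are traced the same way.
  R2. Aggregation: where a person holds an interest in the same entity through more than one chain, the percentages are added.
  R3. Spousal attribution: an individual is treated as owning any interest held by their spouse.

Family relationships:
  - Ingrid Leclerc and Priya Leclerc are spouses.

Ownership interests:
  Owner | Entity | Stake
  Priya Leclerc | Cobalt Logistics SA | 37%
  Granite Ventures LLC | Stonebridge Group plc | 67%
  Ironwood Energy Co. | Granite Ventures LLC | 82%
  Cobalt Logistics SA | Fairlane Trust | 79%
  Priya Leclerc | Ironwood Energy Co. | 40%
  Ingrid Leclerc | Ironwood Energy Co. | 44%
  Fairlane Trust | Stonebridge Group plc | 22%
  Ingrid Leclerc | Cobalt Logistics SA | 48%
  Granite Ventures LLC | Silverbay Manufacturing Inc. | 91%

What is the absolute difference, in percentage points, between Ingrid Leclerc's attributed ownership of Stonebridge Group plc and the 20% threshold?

By spousal attribution (R3), Ingrid Leclerc is treated as also owning Priya Leclerc's interest in Ironwood Energy Co, giving 44% + 40% = 84%.
By spousal attribution (R3), Ingrid Leclerc is treated as also owning Priya Leclerc's interest in Cobalt Logistics SA, giving 48% + 37% = 85%.
Chain via Ironwood Energy Co. → Granite Ventures LLC (R1): 84% × 82% × 67% = 46.1496% of Stonebridge Group plc.
Chain via Cobalt Logistics SA → Fairlane Trust (R1): 85% × 79% × 22% = 14.773% of Stonebridge Group plc.
Aggregating (R2): 46.1496% + 14.773% = 60.9226%.
60.9226% exceeds the 20% threshold by 40.9226 percentage points.

40.9226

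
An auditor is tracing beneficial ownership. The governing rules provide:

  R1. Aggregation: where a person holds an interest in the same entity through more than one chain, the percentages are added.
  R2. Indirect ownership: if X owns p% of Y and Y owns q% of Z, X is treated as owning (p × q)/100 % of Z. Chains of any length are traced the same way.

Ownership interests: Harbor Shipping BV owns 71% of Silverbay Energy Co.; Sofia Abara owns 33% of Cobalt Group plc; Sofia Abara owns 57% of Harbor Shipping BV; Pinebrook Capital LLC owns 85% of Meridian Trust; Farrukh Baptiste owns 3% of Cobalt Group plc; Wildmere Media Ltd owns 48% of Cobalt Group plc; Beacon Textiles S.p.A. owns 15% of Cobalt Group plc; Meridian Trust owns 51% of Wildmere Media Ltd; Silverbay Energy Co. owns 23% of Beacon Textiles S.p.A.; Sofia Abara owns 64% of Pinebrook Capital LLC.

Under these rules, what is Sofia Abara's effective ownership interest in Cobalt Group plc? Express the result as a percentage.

Chain via Harbor Shipping BV → Silverbay Energy Co. → Beacon Textiles S.p.A. (R2): 57% × 71% × 23% × 15% = 1.396215% of Cobalt Group plc.
Chain via Pinebrook Capital LLC → Meridian Trust → Wildmere Media Ltd (R2): 64% × 85% × 51% × 48% = 13.31712% of Cobalt Group plc.
Direct interest in Cobalt Group plc: 33%.
Aggregating (R1): 1.396215% + 13.31712% + 33% = 47.713335%.

47.713335%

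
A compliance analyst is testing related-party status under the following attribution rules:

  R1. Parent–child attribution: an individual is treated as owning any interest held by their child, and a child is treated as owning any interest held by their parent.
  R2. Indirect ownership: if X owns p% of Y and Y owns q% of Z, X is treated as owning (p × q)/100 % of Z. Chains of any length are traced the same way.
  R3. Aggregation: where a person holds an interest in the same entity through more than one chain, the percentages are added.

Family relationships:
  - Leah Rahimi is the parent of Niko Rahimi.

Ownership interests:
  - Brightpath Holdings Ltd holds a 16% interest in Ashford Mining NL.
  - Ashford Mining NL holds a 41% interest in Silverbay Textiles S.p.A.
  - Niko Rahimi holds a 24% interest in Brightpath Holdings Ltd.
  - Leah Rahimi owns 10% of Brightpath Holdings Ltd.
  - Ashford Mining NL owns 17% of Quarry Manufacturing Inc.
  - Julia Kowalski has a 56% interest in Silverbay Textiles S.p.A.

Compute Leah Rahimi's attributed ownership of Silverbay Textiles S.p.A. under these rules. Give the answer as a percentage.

2.2304%

By parent–child attribution (R1), Leah Rahimi is treated as also owning Niko Rahimi's interest in Brightpath Holdings Ltd, giving 10% + 24% = 34%.
Chain via Brightpath Holdings Ltd → Ashford Mining NL (R2): 34% × 16% × 41% = 2.2304% of Silverbay Textiles S.p.A.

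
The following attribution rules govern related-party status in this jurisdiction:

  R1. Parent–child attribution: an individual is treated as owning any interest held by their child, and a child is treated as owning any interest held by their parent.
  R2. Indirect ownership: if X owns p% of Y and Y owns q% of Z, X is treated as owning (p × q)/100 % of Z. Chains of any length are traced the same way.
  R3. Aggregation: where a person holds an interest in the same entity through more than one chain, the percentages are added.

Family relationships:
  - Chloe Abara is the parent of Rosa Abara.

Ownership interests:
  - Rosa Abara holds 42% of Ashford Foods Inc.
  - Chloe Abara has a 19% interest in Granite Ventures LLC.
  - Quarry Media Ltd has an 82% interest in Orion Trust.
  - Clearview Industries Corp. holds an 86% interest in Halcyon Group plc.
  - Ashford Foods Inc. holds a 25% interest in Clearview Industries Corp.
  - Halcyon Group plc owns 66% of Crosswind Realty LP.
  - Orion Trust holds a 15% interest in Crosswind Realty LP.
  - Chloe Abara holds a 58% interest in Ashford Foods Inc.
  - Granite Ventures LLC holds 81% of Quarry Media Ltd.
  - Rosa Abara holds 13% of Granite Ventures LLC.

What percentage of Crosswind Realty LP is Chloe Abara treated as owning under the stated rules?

17.37816%

By parent–child attribution (R1), Chloe Abara is treated as also owning Rosa Abara's interest in Granite Ventures LLC, giving 19% + 13% = 32%.
By parent–child attribution (R1), Chloe Abara is treated as also owning Rosa Abara's interest in Ashford Foods Inc, giving 58% + 42% = 100%.
Chain via Granite Ventures LLC → Quarry Media Ltd → Orion Trust (R2): 32% × 81% × 82% × 15% = 3.18816% of Crosswind Realty LP.
Chain via Ashford Foods Inc. → Clearview Industries Corp. → Halcyon Group plc (R2): 100% × 25% × 86% × 66% = 14.19% of Crosswind Realty LP.
Aggregating (R3): 3.18816% + 14.19% = 17.37816%.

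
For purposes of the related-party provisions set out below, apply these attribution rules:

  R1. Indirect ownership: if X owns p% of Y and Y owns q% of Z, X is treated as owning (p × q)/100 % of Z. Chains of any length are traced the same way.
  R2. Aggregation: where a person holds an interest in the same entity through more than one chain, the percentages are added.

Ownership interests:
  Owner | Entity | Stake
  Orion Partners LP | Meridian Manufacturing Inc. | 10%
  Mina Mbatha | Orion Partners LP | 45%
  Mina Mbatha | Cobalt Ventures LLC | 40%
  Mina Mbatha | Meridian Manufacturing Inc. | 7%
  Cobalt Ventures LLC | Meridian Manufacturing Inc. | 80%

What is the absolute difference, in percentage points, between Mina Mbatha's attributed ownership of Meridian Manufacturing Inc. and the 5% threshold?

Chain via Orion Partners LP (R1): 45% × 10% = 4.5% of Meridian Manufacturing Inc.
Chain via Cobalt Ventures LLC (R1): 40% × 80% = 32% of Meridian Manufacturing Inc.
Direct interest in Meridian Manufacturing Inc: 7%.
Aggregating (R2): 4.5% + 32% + 7% = 43.5%.
43.5% exceeds the 5% threshold by 38.5 percentage points.

38.5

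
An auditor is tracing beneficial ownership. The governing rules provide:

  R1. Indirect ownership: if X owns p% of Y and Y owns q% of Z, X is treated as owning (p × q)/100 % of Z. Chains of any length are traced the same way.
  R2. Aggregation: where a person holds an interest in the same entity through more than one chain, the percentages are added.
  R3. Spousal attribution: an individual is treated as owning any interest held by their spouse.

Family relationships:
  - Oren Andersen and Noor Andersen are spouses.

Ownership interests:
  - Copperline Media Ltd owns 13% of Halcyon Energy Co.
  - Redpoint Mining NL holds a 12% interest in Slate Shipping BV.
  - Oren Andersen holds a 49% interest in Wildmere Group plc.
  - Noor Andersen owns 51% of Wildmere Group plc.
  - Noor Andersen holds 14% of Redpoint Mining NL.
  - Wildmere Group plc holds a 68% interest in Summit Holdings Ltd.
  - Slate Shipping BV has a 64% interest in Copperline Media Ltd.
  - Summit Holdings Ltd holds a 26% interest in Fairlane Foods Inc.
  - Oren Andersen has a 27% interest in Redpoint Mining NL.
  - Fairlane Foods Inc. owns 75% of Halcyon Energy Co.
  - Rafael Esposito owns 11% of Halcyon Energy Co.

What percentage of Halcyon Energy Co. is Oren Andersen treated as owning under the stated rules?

13.669344%

By spousal attribution (R3), Oren Andersen is treated as also owning Noor Andersen's interest in Redpoint Mining NL, giving 27% + 14% = 41%.
By spousal attribution (R3), Oren Andersen is treated as also owning Noor Andersen's interest in Wildmere Group plc, giving 49% + 51% = 100%.
Chain via Redpoint Mining NL → Slate Shipping BV → Copperline Media Ltd (R1): 41% × 12% × 64% × 13% = 0.409344% of Halcyon Energy Co.
Chain via Wildmere Group plc → Summit Holdings Ltd → Fairlane Foods Inc. (R1): 100% × 68% × 26% × 75% = 13.26% of Halcyon Energy Co.
Aggregating (R2): 0.409344% + 13.26% = 13.669344%.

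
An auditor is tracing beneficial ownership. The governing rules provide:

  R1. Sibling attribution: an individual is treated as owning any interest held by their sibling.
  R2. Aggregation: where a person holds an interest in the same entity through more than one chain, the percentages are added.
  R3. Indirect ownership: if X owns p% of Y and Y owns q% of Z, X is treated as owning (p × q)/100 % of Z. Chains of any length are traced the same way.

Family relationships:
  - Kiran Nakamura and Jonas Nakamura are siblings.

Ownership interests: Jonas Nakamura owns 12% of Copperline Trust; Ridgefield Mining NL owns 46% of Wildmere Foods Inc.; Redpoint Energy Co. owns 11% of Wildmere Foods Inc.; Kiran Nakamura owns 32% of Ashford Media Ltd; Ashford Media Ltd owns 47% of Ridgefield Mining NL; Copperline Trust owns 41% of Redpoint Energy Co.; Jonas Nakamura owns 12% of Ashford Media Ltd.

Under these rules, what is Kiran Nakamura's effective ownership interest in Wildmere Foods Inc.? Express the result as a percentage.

By sibling attribution (R1), Kiran Nakamura is treated as also owning Jonas Nakamura's interest in Ashford Media Ltd, giving 32% + 12% = 44%.
By sibling attribution (R1), Kiran Nakamura is treated as owning Jonas Nakamura's 12% interest in Copperline Trust.
Chain via Ashford Media Ltd → Ridgefield Mining NL (R3): 44% × 47% × 46% = 9.5128% of Wildmere Foods Inc.
Chain via Copperline Trust → Redpoint Energy Co. (R3): 12% × 41% × 11% = 0.5412% of Wildmere Foods Inc.
Aggregating (R2): 9.5128% + 0.5412% = 10.054%.

10.054%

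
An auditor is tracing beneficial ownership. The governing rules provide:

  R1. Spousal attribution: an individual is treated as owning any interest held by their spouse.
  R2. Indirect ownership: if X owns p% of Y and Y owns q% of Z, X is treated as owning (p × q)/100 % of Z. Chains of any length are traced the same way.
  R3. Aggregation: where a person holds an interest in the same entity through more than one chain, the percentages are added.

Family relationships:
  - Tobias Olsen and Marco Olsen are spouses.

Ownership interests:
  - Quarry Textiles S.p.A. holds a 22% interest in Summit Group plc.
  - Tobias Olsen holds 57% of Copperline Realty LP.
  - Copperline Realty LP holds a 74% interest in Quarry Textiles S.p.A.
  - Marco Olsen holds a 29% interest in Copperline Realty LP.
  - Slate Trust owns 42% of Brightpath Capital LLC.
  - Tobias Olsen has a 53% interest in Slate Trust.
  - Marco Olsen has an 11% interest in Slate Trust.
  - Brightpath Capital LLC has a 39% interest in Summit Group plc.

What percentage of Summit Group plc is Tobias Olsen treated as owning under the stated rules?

By spousal attribution (R1), Tobias Olsen is treated as also owning Marco Olsen's interest in Copperline Realty LP, giving 57% + 29% = 86%.
By spousal attribution (R1), Tobias Olsen is treated as also owning Marco Olsen's interest in Slate Trust, giving 53% + 11% = 64%.
Chain via Copperline Realty LP → Quarry Textiles S.p.A. (R2): 86% × 74% × 22% = 14.0008% of Summit Group plc.
Chain via Slate Trust → Brightpath Capital LLC (R2): 64% × 42% × 39% = 10.4832% of Summit Group plc.
Aggregating (R3): 14.0008% + 10.4832% = 24.484%.

24.484%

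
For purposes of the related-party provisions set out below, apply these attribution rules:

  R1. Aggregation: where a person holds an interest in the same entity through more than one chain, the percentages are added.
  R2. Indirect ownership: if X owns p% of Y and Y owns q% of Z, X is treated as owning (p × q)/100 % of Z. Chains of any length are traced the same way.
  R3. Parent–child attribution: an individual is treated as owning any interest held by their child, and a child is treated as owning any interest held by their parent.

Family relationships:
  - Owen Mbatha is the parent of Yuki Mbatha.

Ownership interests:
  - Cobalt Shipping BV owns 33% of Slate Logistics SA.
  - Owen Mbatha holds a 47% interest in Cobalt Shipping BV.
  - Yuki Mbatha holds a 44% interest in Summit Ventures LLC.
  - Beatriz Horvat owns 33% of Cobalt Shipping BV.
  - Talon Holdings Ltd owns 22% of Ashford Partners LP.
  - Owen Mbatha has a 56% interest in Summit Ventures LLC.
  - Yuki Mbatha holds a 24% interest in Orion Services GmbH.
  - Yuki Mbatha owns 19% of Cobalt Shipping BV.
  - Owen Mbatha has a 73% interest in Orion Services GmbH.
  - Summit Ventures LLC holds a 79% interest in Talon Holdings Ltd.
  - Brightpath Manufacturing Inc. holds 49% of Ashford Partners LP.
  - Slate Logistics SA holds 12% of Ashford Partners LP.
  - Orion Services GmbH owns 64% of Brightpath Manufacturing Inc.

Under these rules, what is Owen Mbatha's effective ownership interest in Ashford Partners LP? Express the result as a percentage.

50.4128%

By parent–child attribution (R3), Owen Mbatha is treated as also owning Yuki Mbatha's interest in Summit Ventures LLC, giving 56% + 44% = 100%.
By parent–child attribution (R3), Owen Mbatha is treated as also owning Yuki Mbatha's interest in Orion Services GmbH, giving 73% + 24% = 97%.
By parent–child attribution (R3), Owen Mbatha is treated as also owning Yuki Mbatha's interest in Cobalt Shipping BV, giving 47% + 19% = 66%.
Chain via Summit Ventures LLC → Talon Holdings Ltd (R2): 100% × 79% × 22% = 17.38% of Ashford Partners LP.
Chain via Orion Services GmbH → Brightpath Manufacturing Inc. (R2): 97% × 64% × 49% = 30.4192% of Ashford Partners LP.
Chain via Cobalt Shipping BV → Slate Logistics SA (R2): 66% × 33% × 12% = 2.6136% of Ashford Partners LP.
Aggregating (R1): 17.38% + 30.4192% + 2.6136% = 50.4128%.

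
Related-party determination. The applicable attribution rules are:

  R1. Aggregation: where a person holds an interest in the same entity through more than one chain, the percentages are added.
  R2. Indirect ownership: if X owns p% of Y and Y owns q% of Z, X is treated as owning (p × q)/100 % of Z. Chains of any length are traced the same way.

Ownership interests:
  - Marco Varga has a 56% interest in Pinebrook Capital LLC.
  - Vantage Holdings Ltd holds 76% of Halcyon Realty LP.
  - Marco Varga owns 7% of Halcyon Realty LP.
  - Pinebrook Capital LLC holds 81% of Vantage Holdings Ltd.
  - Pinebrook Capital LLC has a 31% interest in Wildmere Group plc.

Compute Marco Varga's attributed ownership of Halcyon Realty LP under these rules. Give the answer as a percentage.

41.4736%

Chain via Pinebrook Capital LLC → Vantage Holdings Ltd (R2): 56% × 81% × 76% = 34.4736% of Halcyon Realty LP.
Direct interest in Halcyon Realty LP: 7%.
Aggregating (R1): 34.4736% + 7% = 41.4736%.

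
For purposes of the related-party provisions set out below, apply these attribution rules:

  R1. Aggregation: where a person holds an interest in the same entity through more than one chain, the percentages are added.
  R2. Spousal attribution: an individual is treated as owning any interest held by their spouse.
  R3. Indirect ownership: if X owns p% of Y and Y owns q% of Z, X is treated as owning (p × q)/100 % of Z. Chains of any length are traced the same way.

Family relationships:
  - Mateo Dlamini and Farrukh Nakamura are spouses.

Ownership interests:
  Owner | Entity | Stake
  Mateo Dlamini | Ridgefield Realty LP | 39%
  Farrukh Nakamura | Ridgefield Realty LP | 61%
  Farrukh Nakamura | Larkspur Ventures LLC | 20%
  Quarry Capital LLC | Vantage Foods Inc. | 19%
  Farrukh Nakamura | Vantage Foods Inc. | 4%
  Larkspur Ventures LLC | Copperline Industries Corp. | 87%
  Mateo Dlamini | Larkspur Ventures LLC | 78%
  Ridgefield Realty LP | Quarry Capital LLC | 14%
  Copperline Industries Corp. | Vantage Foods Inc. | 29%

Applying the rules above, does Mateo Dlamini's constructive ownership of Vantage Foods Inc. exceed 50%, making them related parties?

By spousal attribution (R2), Mateo Dlamini is treated as also owning Farrukh Nakamura's interest in Larkspur Ventures LLC, giving 78% + 20% = 98%.
By spousal attribution (R2), Mateo Dlamini is treated as also owning Farrukh Nakamura's interest in Ridgefield Realty LP, giving 39% + 61% = 100%.
By spousal attribution (R2), Mateo Dlamini is treated as owning Farrukh Nakamura's 4% interest in Vantage Foods Inc.
Chain via Larkspur Ventures LLC → Copperline Industries Corp. (R3): 98% × 87% × 29% = 24.7254% of Vantage Foods Inc.
Chain via Ridgefield Realty LP → Quarry Capital LLC (R3): 100% × 14% × 19% = 2.66% of Vantage Foods Inc.
Direct interest in Vantage Foods Inc: 4%.
Aggregating (R1): 24.7254% + 2.66% + 4% = 31.3854%.
31.3854% does not exceed the 50% threshold, so Mateo is not a related party to Vantage Foods Inc.

No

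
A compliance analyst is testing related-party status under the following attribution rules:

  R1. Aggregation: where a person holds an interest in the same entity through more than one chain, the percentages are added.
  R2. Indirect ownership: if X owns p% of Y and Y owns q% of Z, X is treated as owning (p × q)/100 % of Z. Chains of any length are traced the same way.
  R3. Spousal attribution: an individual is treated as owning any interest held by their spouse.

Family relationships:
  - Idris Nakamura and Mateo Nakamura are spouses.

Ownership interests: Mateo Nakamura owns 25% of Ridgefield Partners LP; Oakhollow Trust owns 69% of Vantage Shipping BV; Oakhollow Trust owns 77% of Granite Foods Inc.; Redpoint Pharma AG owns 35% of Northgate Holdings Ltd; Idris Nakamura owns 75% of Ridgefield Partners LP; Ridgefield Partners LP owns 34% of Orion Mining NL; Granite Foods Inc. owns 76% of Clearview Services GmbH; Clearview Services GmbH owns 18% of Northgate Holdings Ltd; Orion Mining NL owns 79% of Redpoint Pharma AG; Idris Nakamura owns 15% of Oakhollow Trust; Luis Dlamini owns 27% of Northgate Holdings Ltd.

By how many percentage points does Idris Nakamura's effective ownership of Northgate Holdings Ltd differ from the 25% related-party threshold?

By spousal attribution (R3), Idris Nakamura is treated as also owning Mateo Nakamura's interest in Ridgefield Partners LP, giving 75% + 25% = 100%.
Chain via Oakhollow Trust → Granite Foods Inc. → Clearview Services GmbH (R2): 15% × 77% × 76% × 18% = 1.58004% of Northgate Holdings Ltd.
Chain via Ridgefield Partners LP → Orion Mining NL → Redpoint Pharma AG (R2): 100% × 34% × 79% × 35% = 9.401% of Northgate Holdings Ltd.
Aggregating (R1): 1.58004% + 9.401% = 10.98104%.
10.98104% falls short of the 25% threshold by 14.01896 percentage points.

14.01896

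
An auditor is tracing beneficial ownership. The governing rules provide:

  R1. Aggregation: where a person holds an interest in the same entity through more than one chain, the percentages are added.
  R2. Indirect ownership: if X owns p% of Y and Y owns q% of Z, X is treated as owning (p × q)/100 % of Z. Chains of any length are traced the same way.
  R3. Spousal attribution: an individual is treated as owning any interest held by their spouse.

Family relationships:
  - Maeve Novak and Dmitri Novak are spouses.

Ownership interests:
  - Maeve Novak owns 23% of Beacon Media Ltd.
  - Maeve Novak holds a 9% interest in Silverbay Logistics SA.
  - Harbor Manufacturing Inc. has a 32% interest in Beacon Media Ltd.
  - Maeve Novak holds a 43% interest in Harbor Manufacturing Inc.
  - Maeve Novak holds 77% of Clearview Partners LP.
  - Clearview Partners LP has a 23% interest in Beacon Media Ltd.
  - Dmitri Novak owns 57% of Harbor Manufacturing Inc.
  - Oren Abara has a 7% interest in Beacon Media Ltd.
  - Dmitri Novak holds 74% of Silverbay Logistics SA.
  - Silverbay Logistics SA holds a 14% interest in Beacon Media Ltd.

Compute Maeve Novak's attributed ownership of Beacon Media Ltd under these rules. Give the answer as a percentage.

By spousal attribution (R3), Maeve Novak is treated as also owning Dmitri Novak's interest in Silverbay Logistics SA, giving 9% + 74% = 83%.
By spousal attribution (R3), Maeve Novak is treated as also owning Dmitri Novak's interest in Harbor Manufacturing Inc, giving 43% + 57% = 100%.
Chain via Silverbay Logistics SA (R2): 83% × 14% = 11.62% of Beacon Media Ltd.
Chain via Clearview Partners LP (R2): 77% × 23% = 17.71% of Beacon Media Ltd.
Chain via Harbor Manufacturing Inc. (R2): 100% × 32% = 32% of Beacon Media Ltd.
Direct interest in Beacon Media Ltd: 23%.
Aggregating (R1): 11.62% + 17.71% + 32% + 23% = 84.33%.

84.33%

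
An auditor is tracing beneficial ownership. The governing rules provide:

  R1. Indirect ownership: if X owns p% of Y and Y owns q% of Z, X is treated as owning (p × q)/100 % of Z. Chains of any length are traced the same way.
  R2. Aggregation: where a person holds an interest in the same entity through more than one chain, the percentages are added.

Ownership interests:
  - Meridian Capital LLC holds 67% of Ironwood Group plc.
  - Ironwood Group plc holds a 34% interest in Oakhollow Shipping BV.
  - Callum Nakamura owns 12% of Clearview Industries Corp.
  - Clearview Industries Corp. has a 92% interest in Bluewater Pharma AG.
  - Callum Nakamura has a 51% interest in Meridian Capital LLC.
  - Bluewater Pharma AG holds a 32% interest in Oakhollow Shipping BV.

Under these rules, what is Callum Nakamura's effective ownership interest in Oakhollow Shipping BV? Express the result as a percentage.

Chain via Meridian Capital LLC → Ironwood Group plc (R1): 51% × 67% × 34% = 11.6178% of Oakhollow Shipping BV.
Chain via Clearview Industries Corp. → Bluewater Pharma AG (R1): 12% × 92% × 32% = 3.5328% of Oakhollow Shipping BV.
Aggregating (R2): 11.6178% + 3.5328% = 15.1506%.

15.1506%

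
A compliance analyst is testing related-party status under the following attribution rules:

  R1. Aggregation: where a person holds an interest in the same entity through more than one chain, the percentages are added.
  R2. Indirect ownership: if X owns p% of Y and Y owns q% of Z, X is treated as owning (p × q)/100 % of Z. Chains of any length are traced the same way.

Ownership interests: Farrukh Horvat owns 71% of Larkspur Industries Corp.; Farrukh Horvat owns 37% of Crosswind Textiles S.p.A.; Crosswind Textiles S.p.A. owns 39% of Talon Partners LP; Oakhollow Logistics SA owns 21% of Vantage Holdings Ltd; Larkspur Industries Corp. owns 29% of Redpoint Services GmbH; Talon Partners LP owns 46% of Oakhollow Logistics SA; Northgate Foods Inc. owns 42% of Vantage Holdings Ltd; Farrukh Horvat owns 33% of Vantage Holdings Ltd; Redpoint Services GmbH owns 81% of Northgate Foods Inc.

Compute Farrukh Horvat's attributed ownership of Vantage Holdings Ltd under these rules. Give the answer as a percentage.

Chain via Crosswind Textiles S.p.A. → Talon Partners LP → Oakhollow Logistics SA (R2): 37% × 39% × 46% × 21% = 1.393938% of Vantage Holdings Ltd.
Chain via Larkspur Industries Corp. → Redpoint Services GmbH → Northgate Foods Inc. (R2): 71% × 29% × 81% × 42% = 7.004718% of Vantage Holdings Ltd.
Direct interest in Vantage Holdings Ltd: 33%.
Aggregating (R1): 1.393938% + 7.004718% + 33% = 41.398656%.

41.398656%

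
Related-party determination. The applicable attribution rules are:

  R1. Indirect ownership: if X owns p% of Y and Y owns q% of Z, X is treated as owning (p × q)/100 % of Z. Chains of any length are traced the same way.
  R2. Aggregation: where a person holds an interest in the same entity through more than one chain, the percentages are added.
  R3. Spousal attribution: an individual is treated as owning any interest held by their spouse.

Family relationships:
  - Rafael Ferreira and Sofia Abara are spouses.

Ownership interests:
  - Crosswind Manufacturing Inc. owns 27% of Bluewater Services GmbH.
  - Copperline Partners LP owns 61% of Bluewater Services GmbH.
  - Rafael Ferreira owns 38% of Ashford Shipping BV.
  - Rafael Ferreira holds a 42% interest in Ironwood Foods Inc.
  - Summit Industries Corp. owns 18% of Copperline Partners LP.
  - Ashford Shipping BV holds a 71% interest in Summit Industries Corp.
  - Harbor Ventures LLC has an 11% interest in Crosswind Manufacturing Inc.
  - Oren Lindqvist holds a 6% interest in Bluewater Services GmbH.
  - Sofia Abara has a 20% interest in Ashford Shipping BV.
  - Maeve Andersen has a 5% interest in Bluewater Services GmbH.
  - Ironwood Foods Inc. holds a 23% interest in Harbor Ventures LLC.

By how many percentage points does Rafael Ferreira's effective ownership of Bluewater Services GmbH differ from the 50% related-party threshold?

By spousal attribution (R3), Rafael Ferreira is treated as also owning Sofia Abara's interest in Ashford Shipping BV, giving 38% + 20% = 58%.
Chain via Ironwood Foods Inc. → Harbor Ventures LLC → Crosswind Manufacturing Inc. (R1): 42% × 23% × 11% × 27% = 0.286902% of Bluewater Services GmbH.
Chain via Ashford Shipping BV → Summit Industries Corp. → Copperline Partners LP (R1): 58% × 71% × 18% × 61% = 4.521564% of Bluewater Services GmbH.
Aggregating (R2): 0.286902% + 4.521564% = 4.808466%.
4.808466% falls short of the 50% threshold by 45.191534 percentage points.

45.191534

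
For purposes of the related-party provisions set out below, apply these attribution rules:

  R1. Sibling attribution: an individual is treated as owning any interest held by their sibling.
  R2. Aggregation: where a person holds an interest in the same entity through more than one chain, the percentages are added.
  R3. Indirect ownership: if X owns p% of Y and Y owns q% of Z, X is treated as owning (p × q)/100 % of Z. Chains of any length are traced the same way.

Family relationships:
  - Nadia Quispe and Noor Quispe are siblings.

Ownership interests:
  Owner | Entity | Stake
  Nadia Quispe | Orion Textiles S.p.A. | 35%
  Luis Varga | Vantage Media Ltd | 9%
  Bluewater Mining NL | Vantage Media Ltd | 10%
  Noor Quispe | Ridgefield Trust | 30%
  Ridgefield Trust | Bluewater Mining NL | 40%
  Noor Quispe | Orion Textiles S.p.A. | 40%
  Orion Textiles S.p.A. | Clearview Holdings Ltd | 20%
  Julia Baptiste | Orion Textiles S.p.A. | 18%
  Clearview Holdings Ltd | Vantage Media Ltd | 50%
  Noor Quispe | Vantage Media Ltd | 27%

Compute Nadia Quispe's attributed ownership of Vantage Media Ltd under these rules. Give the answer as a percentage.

By sibling attribution (R1), Nadia Quispe is treated as also owning Noor Quispe's interest in Orion Textiles S.p.A, giving 35% + 40% = 75%.
By sibling attribution (R1), Nadia Quispe is treated as owning Noor Quispe's 30% interest in Ridgefield Trust.
By sibling attribution (R1), Nadia Quispe is treated as owning Noor Quispe's 27% interest in Vantage Media Ltd.
Chain via Orion Textiles S.p.A. → Clearview Holdings Ltd (R3): 75% × 20% × 50% = 7.5% of Vantage Media Ltd.
Chain via Ridgefield Trust → Bluewater Mining NL (R3): 30% × 40% × 10% = 1.2% of Vantage Media Ltd.
Direct interest in Vantage Media Ltd: 27%.
Aggregating (R2): 7.5% + 1.2% + 27% = 35.7%.

35.7%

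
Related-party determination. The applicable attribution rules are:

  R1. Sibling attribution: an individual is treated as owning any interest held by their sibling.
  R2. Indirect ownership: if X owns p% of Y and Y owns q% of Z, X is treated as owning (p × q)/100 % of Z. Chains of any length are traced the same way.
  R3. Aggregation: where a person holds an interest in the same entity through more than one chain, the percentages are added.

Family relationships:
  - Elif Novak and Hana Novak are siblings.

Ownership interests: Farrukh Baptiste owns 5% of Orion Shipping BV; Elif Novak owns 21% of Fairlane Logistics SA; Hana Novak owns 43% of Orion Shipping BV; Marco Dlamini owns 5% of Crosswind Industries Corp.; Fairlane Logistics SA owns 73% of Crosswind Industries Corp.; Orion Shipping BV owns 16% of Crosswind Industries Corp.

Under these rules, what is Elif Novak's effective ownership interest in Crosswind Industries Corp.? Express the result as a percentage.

By sibling attribution (R1), Elif Novak is treated as owning Hana Novak's 43% interest in Orion Shipping BV.
Chain via Fairlane Logistics SA (R2): 21% × 73% = 15.33% of Crosswind Industries Corp.
Chain via Orion Shipping BV (R2): 43% × 16% = 6.88% of Crosswind Industries Corp.
Aggregating (R3): 15.33% + 6.88% = 22.21%.

22.21%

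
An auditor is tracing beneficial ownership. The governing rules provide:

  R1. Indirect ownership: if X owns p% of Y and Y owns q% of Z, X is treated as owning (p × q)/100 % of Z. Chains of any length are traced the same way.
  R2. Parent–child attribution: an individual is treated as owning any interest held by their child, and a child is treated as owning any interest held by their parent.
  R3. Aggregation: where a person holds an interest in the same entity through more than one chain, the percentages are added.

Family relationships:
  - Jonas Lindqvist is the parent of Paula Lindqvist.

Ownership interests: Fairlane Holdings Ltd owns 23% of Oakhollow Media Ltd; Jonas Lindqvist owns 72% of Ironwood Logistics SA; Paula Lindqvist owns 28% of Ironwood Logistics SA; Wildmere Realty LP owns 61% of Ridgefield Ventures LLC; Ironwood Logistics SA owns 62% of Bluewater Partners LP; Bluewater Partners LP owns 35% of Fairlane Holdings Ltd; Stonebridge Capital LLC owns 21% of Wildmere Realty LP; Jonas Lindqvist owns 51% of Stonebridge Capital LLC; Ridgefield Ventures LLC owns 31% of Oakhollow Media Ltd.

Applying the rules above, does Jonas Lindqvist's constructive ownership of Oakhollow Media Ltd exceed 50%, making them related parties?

By parent–child attribution (R2), Jonas Lindqvist is treated as also owning Paula Lindqvist's interest in Ironwood Logistics SA, giving 72% + 28% = 100%.
Chain via Ironwood Logistics SA → Bluewater Partners LP → Fairlane Holdings Ltd (R1): 100% × 62% × 35% × 23% = 4.991% of Oakhollow Media Ltd.
Chain via Stonebridge Capital LLC → Wildmere Realty LP → Ridgefield Ventures LLC (R1): 51% × 21% × 61% × 31% = 2.025261% of Oakhollow Media Ltd.
Aggregating (R3): 4.991% + 2.025261% = 7.016261%.
7.016261% does not exceed the 50% threshold, so Jonas is not a related party to Oakhollow Media Ltd.

No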